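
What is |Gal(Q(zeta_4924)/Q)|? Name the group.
|Gal(Q(zeta_4924)/Q)| = phi(4924) = 2460; group ≅ (Z/4924Z)^* ≅ Z/2Z × Z/1230Z

The n-th cyclotomic polynomial Φ_4924(x) is the minimal polynomial of zeta_4924 over Q and has degree phi(4924) = 2460. So Q(zeta_4924) is a degree-2460 Galois extension with Galois group (Z/4924Z)^*. By CRT, (Z/4924Z)^* ≅ (Z/4Z)^* × (Z/1231Z)^*. Each prime-power unit group is (Z/4Z)^* ≅ Z/2Z; (Z/1231Z)^* ≅ Z/1230Z. Hence Gal(Q(zeta_4924)/Q) ≅ Z/2Z × Z/1230Z.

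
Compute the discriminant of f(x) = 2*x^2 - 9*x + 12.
Δ = -15

For a quadratic a x^2 + b x + c the discriminant is Δ = b^2 - 4ac = (-9)^2 - 4*(2)*(12) = 81 - (96) = -15.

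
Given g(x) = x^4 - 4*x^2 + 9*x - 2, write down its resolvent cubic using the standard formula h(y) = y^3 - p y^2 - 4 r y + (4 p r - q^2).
h(y) = y^3 + 4*y^2 + 8*y - 49

Identify coefficients: p = -4, q = 9, r = -2.
Plug into h(y) = y^3 - p y^2 - 4 r y + (4 p r - q^2):
  h(y) = y^3 - (-4) y^2 - 4*(-2) y + (4*(-4)*(-2) - (9)^2)
       = y^3 + (4) y^2 + (8) y + (-49).
Simplifying: h(y) = y^3 + 4*y^2 + 8*y - 49.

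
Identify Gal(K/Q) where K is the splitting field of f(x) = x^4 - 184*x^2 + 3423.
Gal(K/Q) = V_4 (Klein four-group, Z/2Z × Z/2Z)

f factors as (x^2 - 163)(x^2 - 21), so the splitting field is K = Q(sqrt(163), sqrt(21)). The elements 163, 21, 3423 are all non-squares in Q, so sqrt(163) and sqrt(21) generate independent quadratic extensions. Thus [K:Q] = 4 and Gal(K/Q) is generated by the two order-2 automorphisms sqrt(163) ↦ -sqrt(163) and sqrt(21) ↦ -sqrt(21), giving V_4.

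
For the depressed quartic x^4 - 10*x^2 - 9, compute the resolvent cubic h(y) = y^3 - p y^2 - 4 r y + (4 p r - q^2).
h(y) = y^3 + 10*y^2 + 36*y + 360

Identify coefficients: p = -10, q = 0, r = -9.
Plug into h(y) = y^3 - p y^2 - 4 r y + (4 p r - q^2):
  h(y) = y^3 - (-10) y^2 - 4*(-9) y + (4*(-10)*(-9) - (0)^2)
       = y^3 + (10) y^2 + (36) y + (360).
Simplifying: h(y) = y^3 + 10*y^2 + 36*y + 360.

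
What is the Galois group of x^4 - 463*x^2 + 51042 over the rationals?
Gal(K/Q) = V_4 (Klein four-group, Z/2Z × Z/2Z)

f factors as (x^2 - 282)(x^2 - 181), so the splitting field is K = Q(sqrt(282), sqrt(181)). The elements 282, 181, 51042 are all non-squares in Q, so sqrt(282) and sqrt(181) generate independent quadratic extensions. Thus [K:Q] = 4 and Gal(K/Q) is generated by the two order-2 automorphisms sqrt(282) ↦ -sqrt(282) and sqrt(181) ↦ -sqrt(181), giving V_4.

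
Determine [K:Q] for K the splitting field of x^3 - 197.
[K:Q] = 6

x^3 - 197 has one real root r = 197^(1/3) and two complex roots r*zeta_3, r*zeta_3^2 where zeta_3 = e^(2*pi*i/3). The splitting field is Q(r, zeta_3). [Q(r):Q] = 3 and [Q(zeta_3):Q] = 2 with gcd = 1, so [Q(r, zeta_3):Q] = 3 * 2 = 6.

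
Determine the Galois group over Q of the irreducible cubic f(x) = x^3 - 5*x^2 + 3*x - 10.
Gal(K/Q) = S_3 (symmetric group of order 6)

Compute the discriminant of x^3 + (-5)*x^2 + (3)*x + (-10): Δ = -4883. Since Δ is not a rational square, the Galois group is not contained in A_3; it must be the full S_3 (irreducibility of the cubic rules out anything smaller).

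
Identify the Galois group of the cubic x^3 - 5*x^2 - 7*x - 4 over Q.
Gal(K/Q) = S_3 (symmetric group of order 6)

Compute the discriminant of x^3 + (-5)*x^2 + (-7)*x + (-4): Δ = -2355. Since Δ is not a rational square, the Galois group is not contained in A_3; it must be the full S_3 (irreducibility of the cubic rules out anything smaller).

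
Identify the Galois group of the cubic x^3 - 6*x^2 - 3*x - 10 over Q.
Gal(K/Q) = S_3 (symmetric group of order 6)

Compute the discriminant of x^3 + (-6)*x^2 + (-3)*x + (-10): Δ = -14148. Since Δ is not a rational square, the Galois group is not contained in A_3; it must be the full S_3 (irreducibility of the cubic rules out anything smaller).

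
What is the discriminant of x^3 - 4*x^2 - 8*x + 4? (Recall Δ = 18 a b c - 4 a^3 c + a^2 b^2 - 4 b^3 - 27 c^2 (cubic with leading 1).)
Δ = 5968

For x^3 + a x^2 + b x + c the discriminant is Δ = 18 a b c - 4 a^3 c + a^2 b^2 - 4 b^3 - 27 c^2.
Plug a = -4, b = -8, c = 4:
  18*(-4)*(-8)*(4) - 4*(-4)^3*(4) + (-4)^2*(-8)^2 - 4*(-8)^3 - 27*(4)^2
  = 2304 + (1024) + 1024 + (2048) + (-432)
  = 5968.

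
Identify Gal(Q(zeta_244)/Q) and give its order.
|Gal(Q(zeta_244)/Q)| = phi(244) = 120; group ≅ (Z/244Z)^* ≅ Z/2Z × Z/60Z

The n-th cyclotomic polynomial Φ_244(x) is the minimal polynomial of zeta_244 over Q and has degree phi(244) = 120. So Q(zeta_244) is a degree-120 Galois extension with Galois group (Z/244Z)^*. By CRT, (Z/244Z)^* ≅ (Z/4Z)^* × (Z/61Z)^*. Each prime-power unit group is (Z/4Z)^* ≅ Z/2Z; (Z/61Z)^* ≅ Z/60Z. Hence Gal(Q(zeta_244)/Q) ≅ Z/2Z × Z/60Z.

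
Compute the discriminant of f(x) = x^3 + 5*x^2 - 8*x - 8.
Δ = 11680

For x^3 + a x^2 + b x + c the discriminant is Δ = 18 a b c - 4 a^3 c + a^2 b^2 - 4 b^3 - 27 c^2.
Plug a = 5, b = -8, c = -8:
  18*(5)*(-8)*(-8) - 4*(5)^3*(-8) + (5)^2*(-8)^2 - 4*(-8)^3 - 27*(-8)^2
  = 5760 + (4000) + 1600 + (2048) + (-1728)
  = 11680.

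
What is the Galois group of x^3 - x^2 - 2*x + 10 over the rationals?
Gal(K/Q) = S_3 (symmetric group of order 6)

Compute the discriminant of x^3 + (-1)*x^2 + (-2)*x + (10): Δ = -2264. Since Δ is not a rational square, the Galois group is not contained in A_3; it must be the full S_3 (irreducibility of the cubic rules out anything smaller).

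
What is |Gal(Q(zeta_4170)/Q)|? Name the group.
|Gal(Q(zeta_4170)/Q)| = phi(4170) = 1104; group ≅ (Z/4170Z)^* ≅ Z/2Z × Z/4Z × Z/138Z

The n-th cyclotomic polynomial Φ_4170(x) is the minimal polynomial of zeta_4170 over Q and has degree phi(4170) = 1104. So Q(zeta_4170) is a degree-1104 Galois extension with Galois group (Z/4170Z)^*. By CRT, (Z/4170Z)^* ≅ (Z/2Z)^* × (Z/3Z)^* × (Z/5Z)^* × (Z/139Z)^*. Each prime-power unit group is (Z/2Z)^* ≅ trivial group (order 1); (Z/3Z)^* ≅ Z/2Z; (Z/5Z)^* ≅ Z/4Z; (Z/139Z)^* ≅ Z/138Z. Hence Gal(Q(zeta_4170)/Q) ≅ Z/2Z × Z/4Z × Z/138Z.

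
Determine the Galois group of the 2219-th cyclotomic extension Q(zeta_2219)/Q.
|Gal(Q(zeta_2219)/Q)| = phi(2219) = 1896; group ≅ (Z/2219Z)^* ≅ Z/6Z × Z/316Z

The n-th cyclotomic polynomial Φ_2219(x) is the minimal polynomial of zeta_2219 over Q and has degree phi(2219) = 1896. So Q(zeta_2219) is a degree-1896 Galois extension with Galois group (Z/2219Z)^*. By CRT, (Z/2219Z)^* ≅ (Z/7Z)^* × (Z/317Z)^*. Each prime-power unit group is (Z/7Z)^* ≅ Z/6Z; (Z/317Z)^* ≅ Z/316Z. Hence Gal(Q(zeta_2219)/Q) ≅ Z/6Z × Z/316Z.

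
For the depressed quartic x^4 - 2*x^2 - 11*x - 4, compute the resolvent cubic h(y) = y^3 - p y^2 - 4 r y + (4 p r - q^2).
h(y) = y^3 + 2*y^2 + 16*y - 89

Identify coefficients: p = -2, q = -11, r = -4.
Plug into h(y) = y^3 - p y^2 - 4 r y + (4 p r - q^2):
  h(y) = y^3 - (-2) y^2 - 4*(-4) y + (4*(-2)*(-4) - (-11)^2)
       = y^3 + (2) y^2 + (16) y + (-89).
Simplifying: h(y) = y^3 + 2*y^2 + 16*y - 89.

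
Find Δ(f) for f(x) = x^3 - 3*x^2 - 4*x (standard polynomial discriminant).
Δ = 400

For x^3 + a x^2 + b x + c the discriminant is Δ = 18 a b c - 4 a^3 c + a^2 b^2 - 4 b^3 - 27 c^2.
Plug a = -3, b = -4, c = 0:
  18*(-3)*(-4)*(0) - 4*(-3)^3*(0) + (-3)^2*(-4)^2 - 4*(-4)^3 - 27*(0)^2
  = 0 + (0) + 144 + (256) + (0)
  = 400.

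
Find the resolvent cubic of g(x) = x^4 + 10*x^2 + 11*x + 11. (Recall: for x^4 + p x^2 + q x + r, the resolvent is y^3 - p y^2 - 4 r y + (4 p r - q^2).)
h(y) = y^3 - 10*y^2 - 44*y + 319

Identify coefficients: p = 10, q = 11, r = 11.
Plug into h(y) = y^3 - p y^2 - 4 r y + (4 p r - q^2):
  h(y) = y^3 - (10) y^2 - 4*(11) y + (4*(10)*(11) - (11)^2)
       = y^3 + (-10) y^2 + (-44) y + (319).
Simplifying: h(y) = y^3 - 10*y^2 - 44*y + 319.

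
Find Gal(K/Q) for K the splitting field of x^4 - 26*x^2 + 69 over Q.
Gal(K/Q) = V_4 (Klein four-group, Z/2Z × Z/2Z)

f factors as (x^2 - 3)(x^2 - 23), so the splitting field is K = Q(sqrt(3), sqrt(23)). The elements 3, 23, 69 are all non-squares in Q, so sqrt(3) and sqrt(23) generate independent quadratic extensions. Thus [K:Q] = 4 and Gal(K/Q) is generated by the two order-2 automorphisms sqrt(3) ↦ -sqrt(3) and sqrt(23) ↦ -sqrt(23), giving V_4.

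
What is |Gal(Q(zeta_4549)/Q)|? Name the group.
|Gal(Q(zeta_4549)/Q)| = phi(4549) = 4548; group ≅ (Z/4549Z)^* ≅ Z/4548Z

The n-th cyclotomic polynomial Φ_4549(x) is the minimal polynomial of zeta_4549 over Q and has degree phi(4549) = 4548. So Q(zeta_4549) is a degree-4548 Galois extension with Galois group (Z/4549Z)^*. (Z/4549Z)^* is cyclic since 4549 is an odd prime power (or 4). Hence Gal(Q(zeta_4549)/Q) ≅ Z/4548Z.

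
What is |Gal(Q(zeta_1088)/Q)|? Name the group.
|Gal(Q(zeta_1088)/Q)| = phi(1088) = 512; group ≅ (Z/1088Z)^* ≅ Z/2Z × Z/16Z × Z/16Z

The n-th cyclotomic polynomial Φ_1088(x) is the minimal polynomial of zeta_1088 over Q and has degree phi(1088) = 512. So Q(zeta_1088) is a degree-512 Galois extension with Galois group (Z/1088Z)^*. By CRT, (Z/1088Z)^* ≅ (Z/64Z)^* × (Z/17Z)^*. Each prime-power unit group is (Z/64Z)^* ≅ Z/2Z × Z/16Z; (Z/17Z)^* ≅ Z/16Z. Hence Gal(Q(zeta_1088)/Q) ≅ Z/2Z × Z/16Z × Z/16Z.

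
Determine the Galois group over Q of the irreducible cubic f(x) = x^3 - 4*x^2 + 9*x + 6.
Gal(K/Q) = S_3 (symmetric group of order 6)

Compute the discriminant of x^3 + (-4)*x^2 + (9)*x + (6): Δ = -4944. Since Δ is not a rational square, the Galois group is not contained in A_3; it must be the full S_3 (irreducibility of the cubic rules out anything smaller).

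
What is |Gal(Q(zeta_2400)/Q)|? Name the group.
|Gal(Q(zeta_2400)/Q)| = phi(2400) = 640; group ≅ (Z/2400Z)^* ≅ Z/2Z × Z/2Z × Z/8Z × Z/20Z

The n-th cyclotomic polynomial Φ_2400(x) is the minimal polynomial of zeta_2400 over Q and has degree phi(2400) = 640. So Q(zeta_2400) is a degree-640 Galois extension with Galois group (Z/2400Z)^*. By CRT, (Z/2400Z)^* ≅ (Z/32Z)^* × (Z/3Z)^* × (Z/25Z)^*. Each prime-power unit group is (Z/32Z)^* ≅ Z/2Z × Z/8Z; (Z/3Z)^* ≅ Z/2Z; (Z/25Z)^* ≅ Z/20Z. Hence Gal(Q(zeta_2400)/Q) ≅ Z/2Z × Z/2Z × Z/8Z × Z/20Z.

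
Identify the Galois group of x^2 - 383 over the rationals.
Gal(K/Q) = Z/2Z (cyclic of order 2)

x^2 - 383 is irreducible over Q since 383 is not a rational square. The splitting field Q(sqrt(383)) has degree 2 over Q, and its unique nontrivial automorphism is sqrt(383) ↦ -sqrt(383). Hence Gal(Q(sqrt(383))/Q) = Z/2Z.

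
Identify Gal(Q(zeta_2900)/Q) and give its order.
|Gal(Q(zeta_2900)/Q)| = phi(2900) = 1120; group ≅ (Z/2900Z)^* ≅ Z/2Z × Z/20Z × Z/28Z

The n-th cyclotomic polynomial Φ_2900(x) is the minimal polynomial of zeta_2900 over Q and has degree phi(2900) = 1120. So Q(zeta_2900) is a degree-1120 Galois extension with Galois group (Z/2900Z)^*. By CRT, (Z/2900Z)^* ≅ (Z/4Z)^* × (Z/25Z)^* × (Z/29Z)^*. Each prime-power unit group is (Z/4Z)^* ≅ Z/2Z; (Z/25Z)^* ≅ Z/20Z; (Z/29Z)^* ≅ Z/28Z. Hence Gal(Q(zeta_2900)/Q) ≅ Z/2Z × Z/20Z × Z/28Z.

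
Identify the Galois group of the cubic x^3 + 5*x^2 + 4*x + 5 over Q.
Gal(K/Q) = S_3 (symmetric group of order 6)

Compute the discriminant of x^3 + (5)*x^2 + (4)*x + (5): Δ = -1231. Since Δ is not a rational square, the Galois group is not contained in A_3; it must be the full S_3 (irreducibility of the cubic rules out anything smaller).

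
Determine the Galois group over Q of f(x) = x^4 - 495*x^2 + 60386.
Gal(K/Q) = V_4 (Klein four-group, Z/2Z × Z/2Z)

f factors as (x^2 - 218)(x^2 - 277), so the splitting field is K = Q(sqrt(218), sqrt(277)). The elements 218, 277, 60386 are all non-squares in Q, so sqrt(218) and sqrt(277) generate independent quadratic extensions. Thus [K:Q] = 4 and Gal(K/Q) is generated by the two order-2 automorphisms sqrt(218) ↦ -sqrt(218) and sqrt(277) ↦ -sqrt(277), giving V_4.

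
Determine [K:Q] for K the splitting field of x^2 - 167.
[K:Q] = 2

The polynomial x^2 - 167 is irreducible over Q since 167 is not a perfect square. Its splitting field is Q(sqrt(167)), which has degree 2 over Q.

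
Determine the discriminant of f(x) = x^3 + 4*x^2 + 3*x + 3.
Δ = -327

For x^3 + a x^2 + b x + c the discriminant is Δ = 18 a b c - 4 a^3 c + a^2 b^2 - 4 b^3 - 27 c^2.
Plug a = 4, b = 3, c = 3:
  18*(4)*(3)*(3) - 4*(4)^3*(3) + (4)^2*(3)^2 - 4*(3)^3 - 27*(3)^2
  = 648 + (-768) + 144 + (-108) + (-243)
  = -327.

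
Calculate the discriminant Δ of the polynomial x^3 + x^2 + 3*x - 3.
Δ = -492

For x^3 + a x^2 + b x + c the discriminant is Δ = 18 a b c - 4 a^3 c + a^2 b^2 - 4 b^3 - 27 c^2.
Plug a = 1, b = 3, c = -3:
  18*(1)*(3)*(-3) - 4*(1)^3*(-3) + (1)^2*(3)^2 - 4*(3)^3 - 27*(-3)^2
  = -162 + (12) + 9 + (-108) + (-243)
  = -492.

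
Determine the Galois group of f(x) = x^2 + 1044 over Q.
Gal(K/Q) = Z/2Z (cyclic of order 2)

x^2 + 1044 is irreducible over Q since -1044 is not a rational square. The splitting field Q(sqrt(-1044)) has degree 2 over Q, and its unique nontrivial automorphism is sqrt(-1044) ↦ -sqrt(-1044). Hence Gal(Q(sqrt(-1044))/Q) = Z/2Z.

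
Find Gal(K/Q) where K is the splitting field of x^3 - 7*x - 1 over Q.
Gal(K/Q) = S_3 (symmetric group of order 6)

Compute the discriminant of x^3 + (0)*x^2 + (-7)*x + (-1): Δ = 1345. Since Δ is not a rational square, the Galois group is not contained in A_3; it must be the full S_3 (irreducibility of the cubic rules out anything smaller).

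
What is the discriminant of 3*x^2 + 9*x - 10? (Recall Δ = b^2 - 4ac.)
Δ = 201

For a quadratic a x^2 + b x + c the discriminant is Δ = b^2 - 4ac = (9)^2 - 4*(3)*(-10) = 81 - (-120) = 201.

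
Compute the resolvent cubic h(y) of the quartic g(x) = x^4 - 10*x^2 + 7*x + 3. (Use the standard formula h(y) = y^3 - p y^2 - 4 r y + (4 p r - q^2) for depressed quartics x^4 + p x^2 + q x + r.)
h(y) = y^3 + 10*y^2 - 12*y - 169

Identify coefficients: p = -10, q = 7, r = 3.
Plug into h(y) = y^3 - p y^2 - 4 r y + (4 p r - q^2):
  h(y) = y^3 - (-10) y^2 - 4*(3) y + (4*(-10)*(3) - (7)^2)
       = y^3 + (10) y^2 + (-12) y + (-169).
Simplifying: h(y) = y^3 + 10*y^2 - 12*y - 169.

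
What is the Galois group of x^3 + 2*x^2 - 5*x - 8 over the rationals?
Gal(K/Q) = S_3 (symmetric group of order 6)

Compute the discriminant of x^3 + (2)*x^2 + (-5)*x + (-8): Δ = 568. Since Δ is not a rational square, the Galois group is not contained in A_3; it must be the full S_3 (irreducibility of the cubic rules out anything smaller).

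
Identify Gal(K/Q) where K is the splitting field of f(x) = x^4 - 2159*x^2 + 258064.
Gal(K/Q) = Z/2Z (cyclic of order 2)

f factors as (x^2 - 2032)(x^2 - 127), so the splitting field is K = Q(sqrt(2032), sqrt(127)). The squarefree part of 2032 is 127 and the squarefree part of 127 is also 127, so sqrt(2032) and sqrt(127) are both rational multiples of sqrt(127). Hence Q(sqrt(2032)) = Q(sqrt(127)) = Q(sqrt(127)), and the splitting field collapses to a single degree-2 extension with Galois group Z/2Z.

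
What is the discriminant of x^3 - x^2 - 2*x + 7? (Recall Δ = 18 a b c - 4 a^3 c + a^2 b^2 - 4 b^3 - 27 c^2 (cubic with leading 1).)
Δ = -1007

For x^3 + a x^2 + b x + c the discriminant is Δ = 18 a b c - 4 a^3 c + a^2 b^2 - 4 b^3 - 27 c^2.
Plug a = -1, b = -2, c = 7:
  18*(-1)*(-2)*(7) - 4*(-1)^3*(7) + (-1)^2*(-2)^2 - 4*(-2)^3 - 27*(7)^2
  = 252 + (28) + 4 + (32) + (-1323)
  = -1007.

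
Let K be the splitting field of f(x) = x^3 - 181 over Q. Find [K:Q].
[K:Q] = 6

x^3 - 181 has one real root r = 181^(1/3) and two complex roots r*zeta_3, r*zeta_3^2 where zeta_3 = e^(2*pi*i/3). The splitting field is Q(r, zeta_3). [Q(r):Q] = 3 and [Q(zeta_3):Q] = 2 with gcd = 1, so [Q(r, zeta_3):Q] = 3 * 2 = 6.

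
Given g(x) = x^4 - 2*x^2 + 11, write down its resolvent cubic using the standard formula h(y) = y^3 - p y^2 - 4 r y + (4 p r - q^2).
h(y) = y^3 + 2*y^2 - 44*y - 88

Identify coefficients: p = -2, q = 0, r = 11.
Plug into h(y) = y^3 - p y^2 - 4 r y + (4 p r - q^2):
  h(y) = y^3 - (-2) y^2 - 4*(11) y + (4*(-2)*(11) - (0)^2)
       = y^3 + (2) y^2 + (-44) y + (-88).
Simplifying: h(y) = y^3 + 2*y^2 - 44*y - 88.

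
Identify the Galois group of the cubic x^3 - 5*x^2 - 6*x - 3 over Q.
Gal(K/Q) = S_3 (symmetric group of order 6)

Compute the discriminant of x^3 + (-5)*x^2 + (-6)*x + (-3): Δ = -1599. Since Δ is not a rational square, the Galois group is not contained in A_3; it must be the full S_3 (irreducibility of the cubic rules out anything smaller).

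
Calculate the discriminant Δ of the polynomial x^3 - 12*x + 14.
Δ = 1620

For a depressed cubic x^3 + p x + q the discriminant is Δ = -4 p^3 - 27 q^2 = -4*(-12)^3 - 27*(14)^2 = 6912 - 5292 = 1620.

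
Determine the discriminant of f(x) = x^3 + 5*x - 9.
Δ = -2687

For a depressed cubic x^3 + p x + q the discriminant is Δ = -4 p^3 - 27 q^2 = -4*(5)^3 - 27*(-9)^2 = -500 - 2187 = -2687.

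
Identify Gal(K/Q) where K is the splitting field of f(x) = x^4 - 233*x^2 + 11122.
Gal(K/Q) = V_4 (Klein four-group, Z/2Z × Z/2Z)

f factors as (x^2 - 67)(x^2 - 166), so the splitting field is K = Q(sqrt(67), sqrt(166)). The elements 67, 166, 11122 are all non-squares in Q, so sqrt(67) and sqrt(166) generate independent quadratic extensions. Thus [K:Q] = 4 and Gal(K/Q) is generated by the two order-2 automorphisms sqrt(67) ↦ -sqrt(67) and sqrt(166) ↦ -sqrt(166), giving V_4.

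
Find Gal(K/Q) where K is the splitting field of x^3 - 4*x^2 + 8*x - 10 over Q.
Gal(K/Q) = S_3 (symmetric group of order 6)

Compute the discriminant of x^3 + (-4)*x^2 + (8)*x + (-10): Δ = -524. Since Δ is not a rational square, the Galois group is not contained in A_3; it must be the full S_3 (irreducibility of the cubic rules out anything smaller).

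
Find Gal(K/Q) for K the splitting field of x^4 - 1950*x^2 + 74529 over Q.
Gal(K/Q) = Z/2Z (cyclic of order 2)

f factors as (x^2 - 1911)(x^2 - 39), so the splitting field is K = Q(sqrt(1911), sqrt(39)). The squarefree part of 1911 is 39 and the squarefree part of 39 is also 39, so sqrt(1911) and sqrt(39) are both rational multiples of sqrt(39). Hence Q(sqrt(1911)) = Q(sqrt(39)) = Q(sqrt(39)), and the splitting field collapses to a single degree-2 extension with Galois group Z/2Z.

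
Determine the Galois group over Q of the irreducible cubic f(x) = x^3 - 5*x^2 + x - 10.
Gal(K/Q) = S_3 (symmetric group of order 6)

Compute the discriminant of x^3 + (-5)*x^2 + (1)*x + (-10): Δ = -6779. Since Δ is not a rational square, the Galois group is not contained in A_3; it must be the full S_3 (irreducibility of the cubic rules out anything smaller).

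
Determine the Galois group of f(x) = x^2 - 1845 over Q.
Gal(K/Q) = Z/2Z (cyclic of order 2)

x^2 - 1845 is irreducible over Q since 1845 is not a rational square. The splitting field Q(sqrt(1845)) has degree 2 over Q, and its unique nontrivial automorphism is sqrt(1845) ↦ -sqrt(1845). Hence Gal(Q(sqrt(1845))/Q) = Z/2Z.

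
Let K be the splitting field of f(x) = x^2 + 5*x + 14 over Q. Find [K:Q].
[K:Q] = 2

The discriminant of x^2 + (5)*x + (14) is b^2 - 4c = 25 - (56) = -31. Since -31 is not a perfect square in Q, the polynomial is irreducible over Q. Its two roots generate a degree-2 extension, so [K:Q] = 2.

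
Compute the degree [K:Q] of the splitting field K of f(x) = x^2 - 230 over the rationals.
[K:Q] = 2

The polynomial x^2 - 230 is irreducible over Q since 230 is not a perfect square. Its splitting field is Q(sqrt(230)), which has degree 2 over Q.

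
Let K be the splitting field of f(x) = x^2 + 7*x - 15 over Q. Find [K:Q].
[K:Q] = 2

The discriminant of x^2 + (7)*x + (-15) is b^2 - 4c = 49 - (-60) = 109. Since 109 is not a perfect square in Q, the polynomial is irreducible over Q. Its two roots generate a degree-2 extension, so [K:Q] = 2.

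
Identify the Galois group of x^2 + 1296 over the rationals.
Gal(K/Q) = Z/2Z (cyclic of order 2)

x^2 + 1296 is irreducible over Q since -1296 is not a rational square. The splitting field Q(sqrt(-1296)) has degree 2 over Q, and its unique nontrivial automorphism is sqrt(-1296) ↦ -sqrt(-1296). Hence Gal(Q(sqrt(-1296))/Q) = Z/2Z.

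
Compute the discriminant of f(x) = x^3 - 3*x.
Δ = 108

For x^3 + a x^2 + b x + c the discriminant is Δ = 18 a b c - 4 a^3 c + a^2 b^2 - 4 b^3 - 27 c^2.
Plug a = 0, b = -3, c = 0:
  18*(0)*(-3)*(0) - 4*(0)^3*(0) + (0)^2*(-3)^2 - 4*(-3)^3 - 27*(0)^2
  = 0 + (0) + 0 + (108) + (0)
  = 108.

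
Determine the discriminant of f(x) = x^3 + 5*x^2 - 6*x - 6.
Δ = 7032

For x^3 + a x^2 + b x + c the discriminant is Δ = 18 a b c - 4 a^3 c + a^2 b^2 - 4 b^3 - 27 c^2.
Plug a = 5, b = -6, c = -6:
  18*(5)*(-6)*(-6) - 4*(5)^3*(-6) + (5)^2*(-6)^2 - 4*(-6)^3 - 27*(-6)^2
  = 3240 + (3000) + 900 + (864) + (-972)
  = 7032.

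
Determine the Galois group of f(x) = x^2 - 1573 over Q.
Gal(K/Q) = Z/2Z (cyclic of order 2)

x^2 - 1573 is irreducible over Q since 1573 is not a rational square. The splitting field Q(sqrt(1573)) has degree 2 over Q, and its unique nontrivial automorphism is sqrt(1573) ↦ -sqrt(1573). Hence Gal(Q(sqrt(1573))/Q) = Z/2Z.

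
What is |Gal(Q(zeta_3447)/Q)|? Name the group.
|Gal(Q(zeta_3447)/Q)| = phi(3447) = 2292; group ≅ (Z/3447Z)^* ≅ Z/6Z × Z/382Z

The n-th cyclotomic polynomial Φ_3447(x) is the minimal polynomial of zeta_3447 over Q and has degree phi(3447) = 2292. So Q(zeta_3447) is a degree-2292 Galois extension with Galois group (Z/3447Z)^*. By CRT, (Z/3447Z)^* ≅ (Z/9Z)^* × (Z/383Z)^*. Each prime-power unit group is (Z/9Z)^* ≅ Z/6Z; (Z/383Z)^* ≅ Z/382Z. Hence Gal(Q(zeta_3447)/Q) ≅ Z/6Z × Z/382Z.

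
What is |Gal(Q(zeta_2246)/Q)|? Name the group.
|Gal(Q(zeta_2246)/Q)| = phi(2246) = 1122; group ≅ (Z/2246Z)^* ≅ Z/1122Z

The n-th cyclotomic polynomial Φ_2246(x) is the minimal polynomial of zeta_2246 over Q and has degree phi(2246) = 1122. So Q(zeta_2246) is a degree-1122 Galois extension with Galois group (Z/2246Z)^*. By CRT, (Z/2246Z)^* ≅ (Z/2Z)^* × (Z/1123Z)^*. Each prime-power unit group is (Z/2Z)^* ≅ trivial group (order 1); (Z/1123Z)^* ≅ Z/1122Z. Hence Gal(Q(zeta_2246)/Q) ≅ Z/1122Z.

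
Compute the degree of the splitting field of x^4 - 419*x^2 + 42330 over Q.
[K:Q] = 4

f factors as (x^2 - 249)(x^2 - 170); the splitting field is K = Q(sqrt(249), sqrt(170)). Since 249, 170, and 42330 are all non-squares in Q, the three subfields Q(sqrt(249)), Q(sqrt(170)), Q(sqrt(42330)) are distinct degree-2 extensions, so [K:Q] = 4 (Klein four Galois group).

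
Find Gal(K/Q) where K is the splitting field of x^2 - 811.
Gal(K/Q) = Z/2Z (cyclic of order 2)

x^2 - 811 is irreducible over Q since 811 is not a rational square. The splitting field Q(sqrt(811)) has degree 2 over Q, and its unique nontrivial automorphism is sqrt(811) ↦ -sqrt(811). Hence Gal(Q(sqrt(811))/Q) = Z/2Z.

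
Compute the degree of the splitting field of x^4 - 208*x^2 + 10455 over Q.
[K:Q] = 4

f factors as (x^2 - 123)(x^2 - 85); the splitting field is K = Q(sqrt(123), sqrt(85)). Since 123, 85, and 10455 are all non-squares in Q, the three subfields Q(sqrt(123)), Q(sqrt(85)), Q(sqrt(10455)) are distinct degree-2 extensions, so [K:Q] = 4 (Klein four Galois group).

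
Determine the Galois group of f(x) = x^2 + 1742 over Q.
Gal(K/Q) = Z/2Z (cyclic of order 2)

x^2 + 1742 is irreducible over Q since -1742 is not a rational square. The splitting field Q(sqrt(-1742)) has degree 2 over Q, and its unique nontrivial automorphism is sqrt(-1742) ↦ -sqrt(-1742). Hence Gal(Q(sqrt(-1742))/Q) = Z/2Z.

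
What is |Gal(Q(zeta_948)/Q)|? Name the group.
|Gal(Q(zeta_948)/Q)| = phi(948) = 312; group ≅ (Z/948Z)^* ≅ Z/2Z × Z/2Z × Z/78Z

The n-th cyclotomic polynomial Φ_948(x) is the minimal polynomial of zeta_948 over Q and has degree phi(948) = 312. So Q(zeta_948) is a degree-312 Galois extension with Galois group (Z/948Z)^*. By CRT, (Z/948Z)^* ≅ (Z/4Z)^* × (Z/3Z)^* × (Z/79Z)^*. Each prime-power unit group is (Z/4Z)^* ≅ Z/2Z; (Z/3Z)^* ≅ Z/2Z; (Z/79Z)^* ≅ Z/78Z. Hence Gal(Q(zeta_948)/Q) ≅ Z/2Z × Z/2Z × Z/78Z.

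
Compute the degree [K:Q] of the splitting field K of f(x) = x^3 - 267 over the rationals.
[K:Q] = 6

x^3 - 267 has one real root r = 267^(1/3) and two complex roots r*zeta_3, r*zeta_3^2 where zeta_3 = e^(2*pi*i/3). The splitting field is Q(r, zeta_3). [Q(r):Q] = 3 and [Q(zeta_3):Q] = 2 with gcd = 1, so [Q(r, zeta_3):Q] = 3 * 2 = 6.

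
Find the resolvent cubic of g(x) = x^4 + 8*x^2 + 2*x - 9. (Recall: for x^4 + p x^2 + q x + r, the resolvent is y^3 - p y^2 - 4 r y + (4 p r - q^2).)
h(y) = y^3 - 8*y^2 + 36*y - 292

Identify coefficients: p = 8, q = 2, r = -9.
Plug into h(y) = y^3 - p y^2 - 4 r y + (4 p r - q^2):
  h(y) = y^3 - (8) y^2 - 4*(-9) y + (4*(8)*(-9) - (2)^2)
       = y^3 + (-8) y^2 + (36) y + (-292).
Simplifying: h(y) = y^3 - 8*y^2 + 36*y - 292.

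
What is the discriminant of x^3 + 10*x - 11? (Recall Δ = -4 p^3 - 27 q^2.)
Δ = -7267

For a depressed cubic x^3 + p x + q the discriminant is Δ = -4 p^3 - 27 q^2 = -4*(10)^3 - 27*(-11)^2 = -4000 - 3267 = -7267.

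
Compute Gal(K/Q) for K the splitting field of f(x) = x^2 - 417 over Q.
Gal(K/Q) = Z/2Z (cyclic of order 2)

x^2 - 417 is irreducible over Q since 417 is not a rational square. The splitting field Q(sqrt(417)) has degree 2 over Q, and its unique nontrivial automorphism is sqrt(417) ↦ -sqrt(417). Hence Gal(Q(sqrt(417))/Q) = Z/2Z.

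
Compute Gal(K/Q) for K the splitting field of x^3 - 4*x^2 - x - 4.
Gal(K/Q) = S_3 (symmetric group of order 6)

Compute the discriminant of x^3 + (-4)*x^2 + (-1)*x + (-4): Δ = -1724. Since Δ is not a rational square, the Galois group is not contained in A_3; it must be the full S_3 (irreducibility of the cubic rules out anything smaller).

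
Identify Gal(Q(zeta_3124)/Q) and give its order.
|Gal(Q(zeta_3124)/Q)| = phi(3124) = 1400; group ≅ (Z/3124Z)^* ≅ Z/2Z × Z/10Z × Z/70Z

The n-th cyclotomic polynomial Φ_3124(x) is the minimal polynomial of zeta_3124 over Q and has degree phi(3124) = 1400. So Q(zeta_3124) is a degree-1400 Galois extension with Galois group (Z/3124Z)^*. By CRT, (Z/3124Z)^* ≅ (Z/4Z)^* × (Z/11Z)^* × (Z/71Z)^*. Each prime-power unit group is (Z/4Z)^* ≅ Z/2Z; (Z/11Z)^* ≅ Z/10Z; (Z/71Z)^* ≅ Z/70Z. Hence Gal(Q(zeta_3124)/Q) ≅ Z/2Z × Z/10Z × Z/70Z.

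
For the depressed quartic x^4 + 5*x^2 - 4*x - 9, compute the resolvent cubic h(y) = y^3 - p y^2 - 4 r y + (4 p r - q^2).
h(y) = y^3 - 5*y^2 + 36*y - 196

Identify coefficients: p = 5, q = -4, r = -9.
Plug into h(y) = y^3 - p y^2 - 4 r y + (4 p r - q^2):
  h(y) = y^3 - (5) y^2 - 4*(-9) y + (4*(5)*(-9) - (-4)^2)
       = y^3 + (-5) y^2 + (36) y + (-196).
Simplifying: h(y) = y^3 - 5*y^2 + 36*y - 196.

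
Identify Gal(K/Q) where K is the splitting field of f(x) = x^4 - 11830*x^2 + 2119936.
Gal(K/Q) = Z/2Z (cyclic of order 2)

f factors as (x^2 - 182)(x^2 - 11648), so the splitting field is K = Q(sqrt(182), sqrt(11648)). The squarefree part of 182 is 182 and the squarefree part of 11648 is also 182, so sqrt(182) and sqrt(11648) are both rational multiples of sqrt(182). Hence Q(sqrt(182)) = Q(sqrt(11648)) = Q(sqrt(182)), and the splitting field collapses to a single degree-2 extension with Galois group Z/2Z.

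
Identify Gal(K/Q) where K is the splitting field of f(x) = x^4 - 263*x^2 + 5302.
Gal(K/Q) = V_4 (Klein four-group, Z/2Z × Z/2Z)

f factors as (x^2 - 22)(x^2 - 241), so the splitting field is K = Q(sqrt(22), sqrt(241)). The elements 22, 241, 5302 are all non-squares in Q, so sqrt(22) and sqrt(241) generate independent quadratic extensions. Thus [K:Q] = 4 and Gal(K/Q) is generated by the two order-2 automorphisms sqrt(22) ↦ -sqrt(22) and sqrt(241) ↦ -sqrt(241), giving V_4.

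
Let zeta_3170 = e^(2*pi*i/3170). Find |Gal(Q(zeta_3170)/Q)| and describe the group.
|Gal(Q(zeta_3170)/Q)| = phi(3170) = 1264; group ≅ (Z/3170Z)^* ≅ Z/4Z × Z/316Z

The n-th cyclotomic polynomial Φ_3170(x) is the minimal polynomial of zeta_3170 over Q and has degree phi(3170) = 1264. So Q(zeta_3170) is a degree-1264 Galois extension with Galois group (Z/3170Z)^*. By CRT, (Z/3170Z)^* ≅ (Z/2Z)^* × (Z/5Z)^* × (Z/317Z)^*. Each prime-power unit group is (Z/2Z)^* ≅ trivial group (order 1); (Z/5Z)^* ≅ Z/4Z; (Z/317Z)^* ≅ Z/316Z. Hence Gal(Q(zeta_3170)/Q) ≅ Z/4Z × Z/316Z.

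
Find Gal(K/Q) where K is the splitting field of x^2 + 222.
Gal(K/Q) = Z/2Z (cyclic of order 2)

x^2 + 222 is irreducible over Q since -222 is not a rational square. The splitting field Q(sqrt(-222)) has degree 2 over Q, and its unique nontrivial automorphism is sqrt(-222) ↦ -sqrt(-222). Hence Gal(Q(sqrt(-222))/Q) = Z/2Z.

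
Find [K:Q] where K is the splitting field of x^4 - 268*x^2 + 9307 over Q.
[K:Q] = 4

f factors as (x^2 - 227)(x^2 - 41); the splitting field is K = Q(sqrt(227), sqrt(41)). Since 227, 41, and 9307 are all non-squares in Q, the three subfields Q(sqrt(227)), Q(sqrt(41)), Q(sqrt(9307)) are distinct degree-2 extensions, so [K:Q] = 4 (Klein four Galois group).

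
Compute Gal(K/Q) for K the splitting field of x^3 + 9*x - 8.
Gal(K/Q) = S_3 (symmetric group of order 6)

Compute the discriminant of x^3 + (0)*x^2 + (9)*x + (-8): Δ = -4644. Since Δ is not a rational square, the Galois group is not contained in A_3; it must be the full S_3 (irreducibility of the cubic rules out anything smaller).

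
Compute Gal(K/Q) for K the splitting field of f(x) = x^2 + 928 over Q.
Gal(K/Q) = Z/2Z (cyclic of order 2)

x^2 + 928 is irreducible over Q since -928 is not a rational square. The splitting field Q(sqrt(-928)) has degree 2 over Q, and its unique nontrivial automorphism is sqrt(-928) ↦ -sqrt(-928). Hence Gal(Q(sqrt(-928))/Q) = Z/2Z.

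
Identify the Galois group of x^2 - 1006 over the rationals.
Gal(K/Q) = Z/2Z (cyclic of order 2)

x^2 - 1006 is irreducible over Q since 1006 is not a rational square. The splitting field Q(sqrt(1006)) has degree 2 over Q, and its unique nontrivial automorphism is sqrt(1006) ↦ -sqrt(1006). Hence Gal(Q(sqrt(1006))/Q) = Z/2Z.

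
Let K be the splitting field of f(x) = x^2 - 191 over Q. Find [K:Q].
[K:Q] = 2

The polynomial x^2 - 191 is irreducible over Q since 191 is not a perfect square. Its splitting field is Q(sqrt(191)), which has degree 2 over Q.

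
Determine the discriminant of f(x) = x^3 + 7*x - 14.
Δ = -6664

For a depressed cubic x^3 + p x + q the discriminant is Δ = -4 p^3 - 27 q^2 = -4*(7)^3 - 27*(-14)^2 = -1372 - 5292 = -6664.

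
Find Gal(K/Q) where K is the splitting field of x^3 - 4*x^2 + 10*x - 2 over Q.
Gal(K/Q) = S_3 (symmetric group of order 6)

Compute the discriminant of x^3 + (-4)*x^2 + (10)*x + (-2): Δ = -1580. Since Δ is not a rational square, the Galois group is not contained in A_3; it must be the full S_3 (irreducibility of the cubic rules out anything smaller).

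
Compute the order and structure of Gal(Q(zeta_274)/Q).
|Gal(Q(zeta_274)/Q)| = phi(274) = 136; group ≅ (Z/274Z)^* ≅ Z/136Z

The n-th cyclotomic polynomial Φ_274(x) is the minimal polynomial of zeta_274 over Q and has degree phi(274) = 136. So Q(zeta_274) is a degree-136 Galois extension with Galois group (Z/274Z)^*. By CRT, (Z/274Z)^* ≅ (Z/2Z)^* × (Z/137Z)^*. Each prime-power unit group is (Z/2Z)^* ≅ trivial group (order 1); (Z/137Z)^* ≅ Z/136Z. Hence Gal(Q(zeta_274)/Q) ≅ Z/136Z.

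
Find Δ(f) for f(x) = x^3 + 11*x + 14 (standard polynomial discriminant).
Δ = -10616

For a depressed cubic x^3 + p x + q the discriminant is Δ = -4 p^3 - 27 q^2 = -4*(11)^3 - 27*(14)^2 = -5324 - 5292 = -10616.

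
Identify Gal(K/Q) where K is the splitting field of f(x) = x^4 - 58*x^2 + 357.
Gal(K/Q) = V_4 (Klein four-group, Z/2Z × Z/2Z)

f factors as (x^2 - 7)(x^2 - 51), so the splitting field is K = Q(sqrt(7), sqrt(51)). The elements 7, 51, 357 are all non-squares in Q, so sqrt(7) and sqrt(51) generate independent quadratic extensions. Thus [K:Q] = 4 and Gal(K/Q) is generated by the two order-2 automorphisms sqrt(7) ↦ -sqrt(7) and sqrt(51) ↦ -sqrt(51), giving V_4.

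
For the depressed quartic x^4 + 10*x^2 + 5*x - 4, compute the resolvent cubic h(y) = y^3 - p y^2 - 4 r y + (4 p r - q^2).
h(y) = y^3 - 10*y^2 + 16*y - 185

Identify coefficients: p = 10, q = 5, r = -4.
Plug into h(y) = y^3 - p y^2 - 4 r y + (4 p r - q^2):
  h(y) = y^3 - (10) y^2 - 4*(-4) y + (4*(10)*(-4) - (5)^2)
       = y^3 + (-10) y^2 + (16) y + (-185).
Simplifying: h(y) = y^3 - 10*y^2 + 16*y - 185.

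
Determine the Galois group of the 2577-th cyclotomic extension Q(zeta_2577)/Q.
|Gal(Q(zeta_2577)/Q)| = phi(2577) = 1716; group ≅ (Z/2577Z)^* ≅ Z/2Z × Z/858Z

The n-th cyclotomic polynomial Φ_2577(x) is the minimal polynomial of zeta_2577 over Q and has degree phi(2577) = 1716. So Q(zeta_2577) is a degree-1716 Galois extension with Galois group (Z/2577Z)^*. By CRT, (Z/2577Z)^* ≅ (Z/3Z)^* × (Z/859Z)^*. Each prime-power unit group is (Z/3Z)^* ≅ Z/2Z; (Z/859Z)^* ≅ Z/858Z. Hence Gal(Q(zeta_2577)/Q) ≅ Z/2Z × Z/858Z.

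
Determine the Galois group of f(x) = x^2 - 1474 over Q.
Gal(K/Q) = Z/2Z (cyclic of order 2)

x^2 - 1474 is irreducible over Q since 1474 is not a rational square. The splitting field Q(sqrt(1474)) has degree 2 over Q, and its unique nontrivial automorphism is sqrt(1474) ↦ -sqrt(1474). Hence Gal(Q(sqrt(1474))/Q) = Z/2Z.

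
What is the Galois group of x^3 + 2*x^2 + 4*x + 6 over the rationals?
Gal(K/Q) = S_3 (symmetric group of order 6)

Compute the discriminant of x^3 + (2)*x^2 + (4)*x + (6): Δ = -492. Since Δ is not a rational square, the Galois group is not contained in A_3; it must be the full S_3 (irreducibility of the cubic rules out anything smaller).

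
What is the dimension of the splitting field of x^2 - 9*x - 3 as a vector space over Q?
[K:Q] = 2

The discriminant of x^2 + (-9)*x + (-3) is b^2 - 4c = 81 - (-12) = 93. Since 93 is not a perfect square in Q, the polynomial is irreducible over Q. Its two roots generate a degree-2 extension, so [K:Q] = 2.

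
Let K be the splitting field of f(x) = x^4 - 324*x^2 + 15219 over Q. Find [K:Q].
[K:Q] = 4

f factors as (x^2 - 267)(x^2 - 57); the splitting field is K = Q(sqrt(267), sqrt(57)). Since 267, 57, and 15219 are all non-squares in Q, the three subfields Q(sqrt(267)), Q(sqrt(57)), Q(sqrt(15219)) are distinct degree-2 extensions, so [K:Q] = 4 (Klein four Galois group).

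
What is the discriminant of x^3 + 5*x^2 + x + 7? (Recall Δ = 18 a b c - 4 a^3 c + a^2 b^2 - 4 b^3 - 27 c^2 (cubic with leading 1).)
Δ = -4172

For x^3 + a x^2 + b x + c the discriminant is Δ = 18 a b c - 4 a^3 c + a^2 b^2 - 4 b^3 - 27 c^2.
Plug a = 5, b = 1, c = 7:
  18*(5)*(1)*(7) - 4*(5)^3*(7) + (5)^2*(1)^2 - 4*(1)^3 - 27*(7)^2
  = 630 + (-3500) + 25 + (-4) + (-1323)
  = -4172.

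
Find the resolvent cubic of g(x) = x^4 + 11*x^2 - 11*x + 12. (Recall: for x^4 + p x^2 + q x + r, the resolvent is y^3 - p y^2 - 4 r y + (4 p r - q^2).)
h(y) = y^3 - 11*y^2 - 48*y + 407

Identify coefficients: p = 11, q = -11, r = 12.
Plug into h(y) = y^3 - p y^2 - 4 r y + (4 p r - q^2):
  h(y) = y^3 - (11) y^2 - 4*(12) y + (4*(11)*(12) - (-11)^2)
       = y^3 + (-11) y^2 + (-48) y + (407).
Simplifying: h(y) = y^3 - 11*y^2 - 48*y + 407.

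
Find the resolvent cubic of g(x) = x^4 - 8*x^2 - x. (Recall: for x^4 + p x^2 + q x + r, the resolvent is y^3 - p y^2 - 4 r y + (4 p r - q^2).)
h(y) = y^3 + 8*y^2 - 1

Identify coefficients: p = -8, q = -1, r = 0.
Plug into h(y) = y^3 - p y^2 - 4 r y + (4 p r - q^2):
  h(y) = y^3 - (-8) y^2 - 4*(0) y + (4*(-8)*(0) - (-1)^2)
       = y^3 + (8) y^2 + (0) y + (-1).
Simplifying: h(y) = y^3 + 8*y^2 - 1.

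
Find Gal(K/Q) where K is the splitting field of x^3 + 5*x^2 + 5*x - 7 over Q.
Gal(K/Q) = S_3 (symmetric group of order 6)

Compute the discriminant of x^3 + (5)*x^2 + (5)*x + (-7): Δ = -848. Since Δ is not a rational square, the Galois group is not contained in A_3; it must be the full S_3 (irreducibility of the cubic rules out anything smaller).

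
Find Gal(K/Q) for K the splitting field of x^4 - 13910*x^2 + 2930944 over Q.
Gal(K/Q) = Z/2Z (cyclic of order 2)

f factors as (x^2 - 13696)(x^2 - 214), so the splitting field is K = Q(sqrt(13696), sqrt(214)). The squarefree part of 13696 is 214 and the squarefree part of 214 is also 214, so sqrt(13696) and sqrt(214) are both rational multiples of sqrt(214). Hence Q(sqrt(13696)) = Q(sqrt(214)) = Q(sqrt(214)), and the splitting field collapses to a single degree-2 extension with Galois group Z/2Z.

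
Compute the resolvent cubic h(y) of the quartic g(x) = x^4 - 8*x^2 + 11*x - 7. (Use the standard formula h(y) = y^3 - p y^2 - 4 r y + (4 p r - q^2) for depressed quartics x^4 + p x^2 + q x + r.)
h(y) = y^3 + 8*y^2 + 28*y + 103

Identify coefficients: p = -8, q = 11, r = -7.
Plug into h(y) = y^3 - p y^2 - 4 r y + (4 p r - q^2):
  h(y) = y^3 - (-8) y^2 - 4*(-7) y + (4*(-8)*(-7) - (11)^2)
       = y^3 + (8) y^2 + (28) y + (103).
Simplifying: h(y) = y^3 + 8*y^2 + 28*y + 103.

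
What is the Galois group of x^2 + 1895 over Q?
Gal(K/Q) = Z/2Z (cyclic of order 2)

x^2 + 1895 is irreducible over Q since -1895 is not a rational square. The splitting field Q(sqrt(-1895)) has degree 2 over Q, and its unique nontrivial automorphism is sqrt(-1895) ↦ -sqrt(-1895). Hence Gal(Q(sqrt(-1895))/Q) = Z/2Z.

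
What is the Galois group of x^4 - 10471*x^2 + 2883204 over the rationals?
Gal(K/Q) = Z/2Z (cyclic of order 2)

f factors as (x^2 - 10188)(x^2 - 283), so the splitting field is K = Q(sqrt(10188), sqrt(283)). The squarefree part of 10188 is 283 and the squarefree part of 283 is also 283, so sqrt(10188) and sqrt(283) are both rational multiples of sqrt(283). Hence Q(sqrt(10188)) = Q(sqrt(283)) = Q(sqrt(283)), and the splitting field collapses to a single degree-2 extension with Galois group Z/2Z.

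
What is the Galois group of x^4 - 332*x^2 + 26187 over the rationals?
Gal(K/Q) = V_4 (Klein four-group, Z/2Z × Z/2Z)

f factors as (x^2 - 203)(x^2 - 129), so the splitting field is K = Q(sqrt(203), sqrt(129)). The elements 203, 129, 26187 are all non-squares in Q, so sqrt(203) and sqrt(129) generate independent quadratic extensions. Thus [K:Q] = 4 and Gal(K/Q) is generated by the two order-2 automorphisms sqrt(203) ↦ -sqrt(203) and sqrt(129) ↦ -sqrt(129), giving V_4.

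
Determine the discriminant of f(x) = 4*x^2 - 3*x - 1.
Δ = 25

For a quadratic a x^2 + b x + c the discriminant is Δ = b^2 - 4ac = (-3)^2 - 4*(4)*(-1) = 9 - (-16) = 25.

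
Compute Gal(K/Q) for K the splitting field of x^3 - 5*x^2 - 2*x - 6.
Gal(K/Q) = S_3 (symmetric group of order 6)

Compute the discriminant of x^3 + (-5)*x^2 + (-2)*x + (-6): Δ = -4920. Since Δ is not a rational square, the Galois group is not contained in A_3; it must be the full S_3 (irreducibility of the cubic rules out anything smaller).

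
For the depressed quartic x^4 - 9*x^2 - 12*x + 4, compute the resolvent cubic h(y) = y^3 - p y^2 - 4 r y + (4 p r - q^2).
h(y) = y^3 + 9*y^2 - 16*y - 288

Identify coefficients: p = -9, q = -12, r = 4.
Plug into h(y) = y^3 - p y^2 - 4 r y + (4 p r - q^2):
  h(y) = y^3 - (-9) y^2 - 4*(4) y + (4*(-9)*(4) - (-12)^2)
       = y^3 + (9) y^2 + (-16) y + (-288).
Simplifying: h(y) = y^3 + 9*y^2 - 16*y - 288.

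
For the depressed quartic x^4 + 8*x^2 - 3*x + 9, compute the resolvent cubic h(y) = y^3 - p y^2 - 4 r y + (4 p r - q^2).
h(y) = y^3 - 8*y^2 - 36*y + 279

Identify coefficients: p = 8, q = -3, r = 9.
Plug into h(y) = y^3 - p y^2 - 4 r y + (4 p r - q^2):
  h(y) = y^3 - (8) y^2 - 4*(9) y + (4*(8)*(9) - (-3)^2)
       = y^3 + (-8) y^2 + (-36) y + (279).
Simplifying: h(y) = y^3 - 8*y^2 - 36*y + 279.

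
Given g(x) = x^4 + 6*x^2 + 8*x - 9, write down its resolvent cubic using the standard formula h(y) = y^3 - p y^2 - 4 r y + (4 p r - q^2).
h(y) = y^3 - 6*y^2 + 36*y - 280

Identify coefficients: p = 6, q = 8, r = -9.
Plug into h(y) = y^3 - p y^2 - 4 r y + (4 p r - q^2):
  h(y) = y^3 - (6) y^2 - 4*(-9) y + (4*(6)*(-9) - (8)^2)
       = y^3 + (-6) y^2 + (36) y + (-280).
Simplifying: h(y) = y^3 - 6*y^2 + 36*y - 280.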